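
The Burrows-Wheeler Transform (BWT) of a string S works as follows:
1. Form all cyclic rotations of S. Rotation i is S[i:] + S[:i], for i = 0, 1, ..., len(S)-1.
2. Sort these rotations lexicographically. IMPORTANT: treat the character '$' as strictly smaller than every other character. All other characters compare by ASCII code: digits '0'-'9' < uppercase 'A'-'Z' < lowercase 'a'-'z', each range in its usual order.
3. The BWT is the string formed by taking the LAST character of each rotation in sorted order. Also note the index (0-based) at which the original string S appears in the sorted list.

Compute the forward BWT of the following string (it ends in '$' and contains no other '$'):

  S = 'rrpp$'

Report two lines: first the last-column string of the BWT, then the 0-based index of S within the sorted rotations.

Answer: pprr$
4

Derivation:
All 5 rotations (rotation i = S[i:]+S[:i]):
  rot[0] = rrpp$
  rot[1] = rpp$r
  rot[2] = pp$rr
  rot[3] = p$rrp
  rot[4] = $rrpp
Sorted (with $ < everything):
  sorted[0] = $rrpp  (last char: 'p')
  sorted[1] = p$rrp  (last char: 'p')
  sorted[2] = pp$rr  (last char: 'r')
  sorted[3] = rpp$r  (last char: 'r')
  sorted[4] = rrpp$  (last char: '$')
Last column: pprr$
Original string S is at sorted index 4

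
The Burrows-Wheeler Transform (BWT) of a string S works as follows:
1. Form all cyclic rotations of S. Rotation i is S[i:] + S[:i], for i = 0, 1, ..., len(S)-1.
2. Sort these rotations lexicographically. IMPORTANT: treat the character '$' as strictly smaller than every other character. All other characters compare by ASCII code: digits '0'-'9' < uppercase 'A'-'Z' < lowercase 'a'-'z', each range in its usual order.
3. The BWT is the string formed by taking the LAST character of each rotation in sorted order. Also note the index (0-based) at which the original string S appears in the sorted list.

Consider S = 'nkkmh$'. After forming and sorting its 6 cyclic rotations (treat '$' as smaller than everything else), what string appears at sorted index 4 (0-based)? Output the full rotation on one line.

All 6 rotations (rotation i = S[i:]+S[:i]):
  rot[0] = nkkmh$
  rot[1] = kkmh$n
  rot[2] = kmh$nk
  rot[3] = mh$nkk
  rot[4] = h$nkkm
  rot[5] = $nkkmh
Sorted (with $ < everything):
  sorted[0] = $nkkmh
  sorted[1] = h$nkkm
  sorted[2] = kkmh$n
  sorted[3] = kmh$nk
  sorted[4] = mh$nkk
  sorted[5] = nkkmh$
sorted[4] = mh$nkk

Answer: mh$nkk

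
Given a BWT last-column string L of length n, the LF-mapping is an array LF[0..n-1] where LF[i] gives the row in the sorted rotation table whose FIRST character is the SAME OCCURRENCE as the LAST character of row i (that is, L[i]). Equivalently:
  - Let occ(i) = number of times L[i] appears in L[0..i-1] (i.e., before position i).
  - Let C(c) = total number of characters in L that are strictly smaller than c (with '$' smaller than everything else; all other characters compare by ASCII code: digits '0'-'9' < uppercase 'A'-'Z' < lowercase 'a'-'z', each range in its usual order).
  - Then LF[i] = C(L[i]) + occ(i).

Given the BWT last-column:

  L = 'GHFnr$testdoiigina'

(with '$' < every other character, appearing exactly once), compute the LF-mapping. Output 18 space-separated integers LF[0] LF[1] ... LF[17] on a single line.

Char counts: '$':1, 'F':1, 'G':1, 'H':1, 'a':1, 'd':1, 'e':1, 'g':1, 'i':3, 'n':2, 'o':1, 'r':1, 's':1, 't':2
C (first-col start): C('$')=0, C('F')=1, C('G')=2, C('H')=3, C('a')=4, C('d')=5, C('e')=6, C('g')=7, C('i')=8, C('n')=11, C('o')=13, C('r')=14, C('s')=15, C('t')=16
L[0]='G': occ=0, LF[0]=C('G')+0=2+0=2
L[1]='H': occ=0, LF[1]=C('H')+0=3+0=3
L[2]='F': occ=0, LF[2]=C('F')+0=1+0=1
L[3]='n': occ=0, LF[3]=C('n')+0=11+0=11
L[4]='r': occ=0, LF[4]=C('r')+0=14+0=14
L[5]='$': occ=0, LF[5]=C('$')+0=0+0=0
L[6]='t': occ=0, LF[6]=C('t')+0=16+0=16
L[7]='e': occ=0, LF[7]=C('e')+0=6+0=6
L[8]='s': occ=0, LF[8]=C('s')+0=15+0=15
L[9]='t': occ=1, LF[9]=C('t')+1=16+1=17
L[10]='d': occ=0, LF[10]=C('d')+0=5+0=5
L[11]='o': occ=0, LF[11]=C('o')+0=13+0=13
L[12]='i': occ=0, LF[12]=C('i')+0=8+0=8
L[13]='i': occ=1, LF[13]=C('i')+1=8+1=9
L[14]='g': occ=0, LF[14]=C('g')+0=7+0=7
L[15]='i': occ=2, LF[15]=C('i')+2=8+2=10
L[16]='n': occ=1, LF[16]=C('n')+1=11+1=12
L[17]='a': occ=0, LF[17]=C('a')+0=4+0=4

Answer: 2 3 1 11 14 0 16 6 15 17 5 13 8 9 7 10 12 4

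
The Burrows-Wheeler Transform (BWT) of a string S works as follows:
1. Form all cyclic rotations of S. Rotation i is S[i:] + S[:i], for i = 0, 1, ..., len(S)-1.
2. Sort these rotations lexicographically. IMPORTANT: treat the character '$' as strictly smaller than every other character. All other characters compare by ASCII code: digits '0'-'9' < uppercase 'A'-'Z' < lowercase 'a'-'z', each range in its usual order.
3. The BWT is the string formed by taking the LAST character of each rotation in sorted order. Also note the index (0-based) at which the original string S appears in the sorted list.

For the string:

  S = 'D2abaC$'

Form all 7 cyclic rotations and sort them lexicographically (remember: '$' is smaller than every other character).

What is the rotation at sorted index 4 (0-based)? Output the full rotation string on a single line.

All 7 rotations (rotation i = S[i:]+S[:i]):
  rot[0] = D2abaC$
  rot[1] = 2abaC$D
  rot[2] = abaC$D2
  rot[3] = baC$D2a
  rot[4] = aC$D2ab
  rot[5] = C$D2aba
  rot[6] = $D2abaC
Sorted (with $ < everything):
  sorted[0] = $D2abaC
  sorted[1] = 2abaC$D
  sorted[2] = C$D2aba
  sorted[3] = D2abaC$
  sorted[4] = aC$D2ab
  sorted[5] = abaC$D2
  sorted[6] = baC$D2a
sorted[4] = aC$D2ab

Answer: aC$D2ab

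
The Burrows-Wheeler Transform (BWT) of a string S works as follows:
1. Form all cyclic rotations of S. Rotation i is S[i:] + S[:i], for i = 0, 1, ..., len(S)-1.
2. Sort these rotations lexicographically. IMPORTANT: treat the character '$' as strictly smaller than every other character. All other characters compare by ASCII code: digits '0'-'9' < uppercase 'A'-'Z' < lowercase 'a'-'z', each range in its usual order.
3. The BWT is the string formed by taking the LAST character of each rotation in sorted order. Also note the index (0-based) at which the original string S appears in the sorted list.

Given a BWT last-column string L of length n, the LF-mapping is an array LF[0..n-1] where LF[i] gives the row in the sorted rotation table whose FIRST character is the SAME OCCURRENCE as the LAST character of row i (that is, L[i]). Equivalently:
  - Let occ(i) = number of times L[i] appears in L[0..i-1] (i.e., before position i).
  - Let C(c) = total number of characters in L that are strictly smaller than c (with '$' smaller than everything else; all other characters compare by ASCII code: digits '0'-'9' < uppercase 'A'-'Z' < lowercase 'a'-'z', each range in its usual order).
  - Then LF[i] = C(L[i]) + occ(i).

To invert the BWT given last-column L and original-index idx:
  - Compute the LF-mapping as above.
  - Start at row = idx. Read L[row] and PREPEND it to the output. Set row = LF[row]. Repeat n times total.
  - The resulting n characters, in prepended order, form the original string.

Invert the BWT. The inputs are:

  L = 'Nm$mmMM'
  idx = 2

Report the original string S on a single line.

Answer: MmmMmN$

Derivation:
LF mapping: 3 4 0 5 6 1 2
Walk LF starting at row 2, prepending L[row]:
  step 1: row=2, L[2]='$', prepend. Next row=LF[2]=0
  step 2: row=0, L[0]='N', prepend. Next row=LF[0]=3
  step 3: row=3, L[3]='m', prepend. Next row=LF[3]=5
  step 4: row=5, L[5]='M', prepend. Next row=LF[5]=1
  step 5: row=1, L[1]='m', prepend. Next row=LF[1]=4
  step 6: row=4, L[4]='m', prepend. Next row=LF[4]=6
  step 7: row=6, L[6]='M', prepend. Next row=LF[6]=2
Reversed output: MmmMmN$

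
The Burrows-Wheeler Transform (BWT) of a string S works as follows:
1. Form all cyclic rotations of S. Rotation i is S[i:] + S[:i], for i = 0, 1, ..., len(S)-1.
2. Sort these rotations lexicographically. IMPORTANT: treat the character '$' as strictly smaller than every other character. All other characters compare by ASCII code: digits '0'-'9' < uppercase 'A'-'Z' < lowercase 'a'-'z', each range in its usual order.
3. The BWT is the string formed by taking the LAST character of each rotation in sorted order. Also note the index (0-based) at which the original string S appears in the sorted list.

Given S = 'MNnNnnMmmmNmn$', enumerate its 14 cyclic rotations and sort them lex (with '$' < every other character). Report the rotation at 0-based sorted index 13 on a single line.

All 14 rotations (rotation i = S[i:]+S[:i]):
  rot[0] = MNnNnnMmmmNmn$
  rot[1] = NnNnnMmmmNmn$M
  rot[2] = nNnnMmmmNmn$MN
  rot[3] = NnnMmmmNmn$MNn
  rot[4] = nnMmmmNmn$MNnN
  rot[5] = nMmmmNmn$MNnNn
  rot[6] = MmmmNmn$MNnNnn
  rot[7] = mmmNmn$MNnNnnM
  rot[8] = mmNmn$MNnNnnMm
  rot[9] = mNmn$MNnNnnMmm
  rot[10] = Nmn$MNnNnnMmmm
  rot[11] = mn$MNnNnnMmmmN
  rot[12] = n$MNnNnnMmmmNm
  rot[13] = $MNnNnnMmmmNmn
Sorted (with $ < everything):
  sorted[0] = $MNnNnnMmmmNmn
  sorted[1] = MNnNnnMmmmNmn$
  sorted[2] = MmmmNmn$MNnNnn
  sorted[3] = Nmn$MNnNnnMmmm
  sorted[4] = NnNnnMmmmNmn$M
  sorted[5] = NnnMmmmNmn$MNn
  sorted[6] = mNmn$MNnNnnMmm
  sorted[7] = mmNmn$MNnNnnMm
  sorted[8] = mmmNmn$MNnNnnM
  sorted[9] = mn$MNnNnnMmmmN
  sorted[10] = n$MNnNnnMmmmNm
  sorted[11] = nMmmmNmn$MNnNn
  sorted[12] = nNnnMmmmNmn$MN
  sorted[13] = nnMmmmNmn$MNnN
sorted[13] = nnMmmmNmn$MNnN

Answer: nnMmmmNmn$MNnN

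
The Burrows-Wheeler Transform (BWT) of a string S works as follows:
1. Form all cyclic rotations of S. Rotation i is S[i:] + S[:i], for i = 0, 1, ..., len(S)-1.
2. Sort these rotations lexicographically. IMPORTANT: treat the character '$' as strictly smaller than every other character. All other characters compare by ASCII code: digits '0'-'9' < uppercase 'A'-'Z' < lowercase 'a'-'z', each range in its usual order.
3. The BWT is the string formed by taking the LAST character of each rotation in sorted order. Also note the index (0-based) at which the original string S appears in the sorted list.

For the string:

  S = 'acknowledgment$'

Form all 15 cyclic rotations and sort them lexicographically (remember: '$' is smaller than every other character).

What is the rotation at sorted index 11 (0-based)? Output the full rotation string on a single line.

Answer: nt$acknowledgme

Derivation:
All 15 rotations (rotation i = S[i:]+S[:i]):
  rot[0] = acknowledgment$
  rot[1] = cknowledgment$a
  rot[2] = knowledgment$ac
  rot[3] = nowledgment$ack
  rot[4] = owledgment$ackn
  rot[5] = wledgment$ackno
  rot[6] = ledgment$acknow
  rot[7] = edgment$acknowl
  rot[8] = dgment$acknowle
  rot[9] = gment$acknowled
  rot[10] = ment$acknowledg
  rot[11] = ent$acknowledgm
  rot[12] = nt$acknowledgme
  rot[13] = t$acknowledgmen
  rot[14] = $acknowledgment
Sorted (with $ < everything):
  sorted[0] = $acknowledgment
  sorted[1] = acknowledgment$
  sorted[2] = cknowledgment$a
  sorted[3] = dgment$acknowle
  sorted[4] = edgment$acknowl
  sorted[5] = ent$acknowledgm
  sorted[6] = gment$acknowled
  sorted[7] = knowledgment$ac
  sorted[8] = ledgment$acknow
  sorted[9] = ment$acknowledg
  sorted[10] = nowledgment$ack
  sorted[11] = nt$acknowledgme
  sorted[12] = owledgment$ackn
  sorted[13] = t$acknowledgmen
  sorted[14] = wledgment$ackno
sorted[11] = nt$acknowledgme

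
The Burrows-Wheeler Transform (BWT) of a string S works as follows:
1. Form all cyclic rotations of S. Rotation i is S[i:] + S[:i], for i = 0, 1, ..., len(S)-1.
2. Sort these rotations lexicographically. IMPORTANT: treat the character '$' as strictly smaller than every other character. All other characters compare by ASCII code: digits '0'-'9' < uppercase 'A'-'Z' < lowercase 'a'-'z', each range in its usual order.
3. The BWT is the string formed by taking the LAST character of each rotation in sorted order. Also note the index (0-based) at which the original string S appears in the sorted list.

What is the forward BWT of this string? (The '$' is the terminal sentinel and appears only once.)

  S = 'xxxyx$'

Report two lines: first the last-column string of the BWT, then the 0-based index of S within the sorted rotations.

Answer: xy$xxx
2

Derivation:
All 6 rotations (rotation i = S[i:]+S[:i]):
  rot[0] = xxxyx$
  rot[1] = xxyx$x
  rot[2] = xyx$xx
  rot[3] = yx$xxx
  rot[4] = x$xxxy
  rot[5] = $xxxyx
Sorted (with $ < everything):
  sorted[0] = $xxxyx  (last char: 'x')
  sorted[1] = x$xxxy  (last char: 'y')
  sorted[2] = xxxyx$  (last char: '$')
  sorted[3] = xxyx$x  (last char: 'x')
  sorted[4] = xyx$xx  (last char: 'x')
  sorted[5] = yx$xxx  (last char: 'x')
Last column: xy$xxx
Original string S is at sorted index 2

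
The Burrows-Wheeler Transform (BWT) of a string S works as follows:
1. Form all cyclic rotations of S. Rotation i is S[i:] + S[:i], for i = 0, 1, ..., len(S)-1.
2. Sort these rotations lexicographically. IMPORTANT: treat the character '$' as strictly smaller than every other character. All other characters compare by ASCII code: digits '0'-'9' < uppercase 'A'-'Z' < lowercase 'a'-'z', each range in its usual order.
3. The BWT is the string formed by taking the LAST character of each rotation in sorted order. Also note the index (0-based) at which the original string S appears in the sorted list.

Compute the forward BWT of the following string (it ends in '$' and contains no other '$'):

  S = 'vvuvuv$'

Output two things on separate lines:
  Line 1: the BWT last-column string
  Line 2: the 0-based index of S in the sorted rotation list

Answer: vvvuuv$
6

Derivation:
All 7 rotations (rotation i = S[i:]+S[:i]):
  rot[0] = vvuvuv$
  rot[1] = vuvuv$v
  rot[2] = uvuv$vv
  rot[3] = vuv$vvu
  rot[4] = uv$vvuv
  rot[5] = v$vvuvu
  rot[6] = $vvuvuv
Sorted (with $ < everything):
  sorted[0] = $vvuvuv  (last char: 'v')
  sorted[1] = uv$vvuv  (last char: 'v')
  sorted[2] = uvuv$vv  (last char: 'v')
  sorted[3] = v$vvuvu  (last char: 'u')
  sorted[4] = vuv$vvu  (last char: 'u')
  sorted[5] = vuvuv$v  (last char: 'v')
  sorted[6] = vvuvuv$  (last char: '$')
Last column: vvvuuv$
Original string S is at sorted index 6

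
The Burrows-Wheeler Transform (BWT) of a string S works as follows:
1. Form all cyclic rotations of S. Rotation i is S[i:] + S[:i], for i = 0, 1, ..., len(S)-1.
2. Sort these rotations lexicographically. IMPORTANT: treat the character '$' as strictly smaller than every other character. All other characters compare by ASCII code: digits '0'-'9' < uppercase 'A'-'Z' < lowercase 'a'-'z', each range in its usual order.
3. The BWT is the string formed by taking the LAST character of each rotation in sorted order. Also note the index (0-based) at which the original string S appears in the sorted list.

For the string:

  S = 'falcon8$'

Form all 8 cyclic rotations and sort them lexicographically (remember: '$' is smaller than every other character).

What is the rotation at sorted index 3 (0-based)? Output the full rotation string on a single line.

Answer: con8$fal

Derivation:
All 8 rotations (rotation i = S[i:]+S[:i]):
  rot[0] = falcon8$
  rot[1] = alcon8$f
  rot[2] = lcon8$fa
  rot[3] = con8$fal
  rot[4] = on8$falc
  rot[5] = n8$falco
  rot[6] = 8$falcon
  rot[7] = $falcon8
Sorted (with $ < everything):
  sorted[0] = $falcon8
  sorted[1] = 8$falcon
  sorted[2] = alcon8$f
  sorted[3] = con8$fal
  sorted[4] = falcon8$
  sorted[5] = lcon8$fa
  sorted[6] = n8$falco
  sorted[7] = on8$falc
sorted[3] = con8$fal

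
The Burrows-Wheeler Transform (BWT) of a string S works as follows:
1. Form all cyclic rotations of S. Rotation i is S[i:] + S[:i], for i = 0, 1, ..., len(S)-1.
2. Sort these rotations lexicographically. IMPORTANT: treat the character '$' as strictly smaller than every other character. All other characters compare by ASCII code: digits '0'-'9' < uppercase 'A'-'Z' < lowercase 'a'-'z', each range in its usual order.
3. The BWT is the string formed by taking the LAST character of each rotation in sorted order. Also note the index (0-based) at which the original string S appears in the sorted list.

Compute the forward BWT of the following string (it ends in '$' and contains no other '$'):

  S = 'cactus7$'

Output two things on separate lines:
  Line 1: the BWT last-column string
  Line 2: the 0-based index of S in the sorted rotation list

All 8 rotations (rotation i = S[i:]+S[:i]):
  rot[0] = cactus7$
  rot[1] = actus7$c
  rot[2] = ctus7$ca
  rot[3] = tus7$cac
  rot[4] = us7$cact
  rot[5] = s7$cactu
  rot[6] = 7$cactus
  rot[7] = $cactus7
Sorted (with $ < everything):
  sorted[0] = $cactus7  (last char: '7')
  sorted[1] = 7$cactus  (last char: 's')
  sorted[2] = actus7$c  (last char: 'c')
  sorted[3] = cactus7$  (last char: '$')
  sorted[4] = ctus7$ca  (last char: 'a')
  sorted[5] = s7$cactu  (last char: 'u')
  sorted[6] = tus7$cac  (last char: 'c')
  sorted[7] = us7$cact  (last char: 't')
Last column: 7sc$auct
Original string S is at sorted index 3

Answer: 7sc$auct
3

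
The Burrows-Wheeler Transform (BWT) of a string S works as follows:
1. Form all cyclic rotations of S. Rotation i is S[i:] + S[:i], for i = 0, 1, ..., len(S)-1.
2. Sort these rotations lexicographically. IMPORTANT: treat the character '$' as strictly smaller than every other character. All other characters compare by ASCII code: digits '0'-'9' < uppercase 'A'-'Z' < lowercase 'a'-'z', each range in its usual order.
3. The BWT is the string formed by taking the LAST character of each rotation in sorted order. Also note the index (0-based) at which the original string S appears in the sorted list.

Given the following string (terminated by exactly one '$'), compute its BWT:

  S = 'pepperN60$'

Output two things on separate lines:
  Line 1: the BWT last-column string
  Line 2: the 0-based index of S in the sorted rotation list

All 10 rotations (rotation i = S[i:]+S[:i]):
  rot[0] = pepperN60$
  rot[1] = epperN60$p
  rot[2] = pperN60$pe
  rot[3] = perN60$pep
  rot[4] = erN60$pepp
  rot[5] = rN60$peppe
  rot[6] = N60$pepper
  rot[7] = 60$pepperN
  rot[8] = 0$pepperN6
  rot[9] = $pepperN60
Sorted (with $ < everything):
  sorted[0] = $pepperN60  (last char: '0')
  sorted[1] = 0$pepperN6  (last char: '6')
  sorted[2] = 60$pepperN  (last char: 'N')
  sorted[3] = N60$pepper  (last char: 'r')
  sorted[4] = epperN60$p  (last char: 'p')
  sorted[5] = erN60$pepp  (last char: 'p')
  sorted[6] = pepperN60$  (last char: '$')
  sorted[7] = perN60$pep  (last char: 'p')
  sorted[8] = pperN60$pe  (last char: 'e')
  sorted[9] = rN60$peppe  (last char: 'e')
Last column: 06Nrpp$pee
Original string S is at sorted index 6

Answer: 06Nrpp$pee
6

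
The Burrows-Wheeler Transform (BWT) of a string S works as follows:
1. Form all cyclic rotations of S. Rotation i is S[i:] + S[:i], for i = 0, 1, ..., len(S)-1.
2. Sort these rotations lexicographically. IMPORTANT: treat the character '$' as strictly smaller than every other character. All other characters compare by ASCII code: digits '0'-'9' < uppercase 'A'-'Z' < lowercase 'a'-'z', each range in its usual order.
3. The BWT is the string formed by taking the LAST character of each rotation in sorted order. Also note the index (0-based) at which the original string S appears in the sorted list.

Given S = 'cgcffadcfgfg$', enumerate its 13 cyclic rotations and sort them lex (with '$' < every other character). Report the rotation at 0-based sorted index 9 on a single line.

Answer: fgfg$cgcffadc

Derivation:
All 13 rotations (rotation i = S[i:]+S[:i]):
  rot[0] = cgcffadcfgfg$
  rot[1] = gcffadcfgfg$c
  rot[2] = cffadcfgfg$cg
  rot[3] = ffadcfgfg$cgc
  rot[4] = fadcfgfg$cgcf
  rot[5] = adcfgfg$cgcff
  rot[6] = dcfgfg$cgcffa
  rot[7] = cfgfg$cgcffad
  rot[8] = fgfg$cgcffadc
  rot[9] = gfg$cgcffadcf
  rot[10] = fg$cgcffadcfg
  rot[11] = g$cgcffadcfgf
  rot[12] = $cgcffadcfgfg
Sorted (with $ < everything):
  sorted[0] = $cgcffadcfgfg
  sorted[1] = adcfgfg$cgcff
  sorted[2] = cffadcfgfg$cg
  sorted[3] = cfgfg$cgcffad
  sorted[4] = cgcffadcfgfg$
  sorted[5] = dcfgfg$cgcffa
  sorted[6] = fadcfgfg$cgcf
  sorted[7] = ffadcfgfg$cgc
  sorted[8] = fg$cgcffadcfg
  sorted[9] = fgfg$cgcffadc
  sorted[10] = g$cgcffadcfgf
  sorted[11] = gcffadcfgfg$c
  sorted[12] = gfg$cgcffadcf
sorted[9] = fgfg$cgcffadc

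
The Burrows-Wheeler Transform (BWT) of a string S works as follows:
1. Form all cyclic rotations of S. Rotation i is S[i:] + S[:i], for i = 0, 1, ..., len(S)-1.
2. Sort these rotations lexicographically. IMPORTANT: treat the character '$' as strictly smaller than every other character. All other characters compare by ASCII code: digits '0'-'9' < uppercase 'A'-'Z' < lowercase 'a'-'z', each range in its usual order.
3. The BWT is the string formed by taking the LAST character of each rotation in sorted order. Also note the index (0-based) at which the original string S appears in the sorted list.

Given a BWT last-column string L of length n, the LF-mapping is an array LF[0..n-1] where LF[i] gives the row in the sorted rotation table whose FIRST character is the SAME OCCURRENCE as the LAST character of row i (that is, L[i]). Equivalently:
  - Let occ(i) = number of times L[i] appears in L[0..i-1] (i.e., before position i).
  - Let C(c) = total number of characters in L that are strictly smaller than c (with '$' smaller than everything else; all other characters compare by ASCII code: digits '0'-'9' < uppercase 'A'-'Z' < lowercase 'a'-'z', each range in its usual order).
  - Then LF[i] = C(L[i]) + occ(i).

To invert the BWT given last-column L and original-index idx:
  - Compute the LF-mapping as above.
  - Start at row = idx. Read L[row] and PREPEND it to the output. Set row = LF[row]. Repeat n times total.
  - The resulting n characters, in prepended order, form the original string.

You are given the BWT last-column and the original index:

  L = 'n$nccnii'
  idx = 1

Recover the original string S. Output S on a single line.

LF mapping: 5 0 6 1 2 7 3 4
Walk LF starting at row 1, prepending L[row]:
  step 1: row=1, L[1]='$', prepend. Next row=LF[1]=0
  step 2: row=0, L[0]='n', prepend. Next row=LF[0]=5
  step 3: row=5, L[5]='n', prepend. Next row=LF[5]=7
  step 4: row=7, L[7]='i', prepend. Next row=LF[7]=4
  step 5: row=4, L[4]='c', prepend. Next row=LF[4]=2
  step 6: row=2, L[2]='n', prepend. Next row=LF[2]=6
  step 7: row=6, L[6]='i', prepend. Next row=LF[6]=3
  step 8: row=3, L[3]='c', prepend. Next row=LF[3]=1
Reversed output: cincinn$

Answer: cincinn$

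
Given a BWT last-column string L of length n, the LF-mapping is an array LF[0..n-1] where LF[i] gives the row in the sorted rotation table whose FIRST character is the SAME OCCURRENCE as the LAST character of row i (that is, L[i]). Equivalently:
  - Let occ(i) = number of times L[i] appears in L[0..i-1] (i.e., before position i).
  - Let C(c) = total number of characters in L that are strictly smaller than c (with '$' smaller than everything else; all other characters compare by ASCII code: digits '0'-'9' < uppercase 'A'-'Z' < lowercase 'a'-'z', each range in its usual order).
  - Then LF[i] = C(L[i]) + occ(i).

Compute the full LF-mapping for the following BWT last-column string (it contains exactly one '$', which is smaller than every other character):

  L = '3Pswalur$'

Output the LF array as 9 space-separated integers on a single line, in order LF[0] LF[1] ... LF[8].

Answer: 1 2 6 8 3 4 7 5 0

Derivation:
Char counts: '$':1, '3':1, 'P':1, 'a':1, 'l':1, 'r':1, 's':1, 'u':1, 'w':1
C (first-col start): C('$')=0, C('3')=1, C('P')=2, C('a')=3, C('l')=4, C('r')=5, C('s')=6, C('u')=7, C('w')=8
L[0]='3': occ=0, LF[0]=C('3')+0=1+0=1
L[1]='P': occ=0, LF[1]=C('P')+0=2+0=2
L[2]='s': occ=0, LF[2]=C('s')+0=6+0=6
L[3]='w': occ=0, LF[3]=C('w')+0=8+0=8
L[4]='a': occ=0, LF[4]=C('a')+0=3+0=3
L[5]='l': occ=0, LF[5]=C('l')+0=4+0=4
L[6]='u': occ=0, LF[6]=C('u')+0=7+0=7
L[7]='r': occ=0, LF[7]=C('r')+0=5+0=5
L[8]='$': occ=0, LF[8]=C('$')+0=0+0=0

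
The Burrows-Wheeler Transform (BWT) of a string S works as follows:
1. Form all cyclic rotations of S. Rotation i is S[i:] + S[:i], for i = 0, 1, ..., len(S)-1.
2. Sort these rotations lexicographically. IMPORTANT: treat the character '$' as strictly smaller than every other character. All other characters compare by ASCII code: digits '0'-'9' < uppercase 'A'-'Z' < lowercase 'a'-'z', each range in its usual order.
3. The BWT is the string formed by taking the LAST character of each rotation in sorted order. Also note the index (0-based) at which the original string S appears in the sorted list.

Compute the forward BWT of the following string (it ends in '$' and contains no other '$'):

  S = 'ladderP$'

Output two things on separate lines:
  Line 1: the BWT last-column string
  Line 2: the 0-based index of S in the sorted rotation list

Answer: Prladd$e
6

Derivation:
All 8 rotations (rotation i = S[i:]+S[:i]):
  rot[0] = ladderP$
  rot[1] = adderP$l
  rot[2] = dderP$la
  rot[3] = derP$lad
  rot[4] = erP$ladd
  rot[5] = rP$ladde
  rot[6] = P$ladder
  rot[7] = $ladderP
Sorted (with $ < everything):
  sorted[0] = $ladderP  (last char: 'P')
  sorted[1] = P$ladder  (last char: 'r')
  sorted[2] = adderP$l  (last char: 'l')
  sorted[3] = dderP$la  (last char: 'a')
  sorted[4] = derP$lad  (last char: 'd')
  sorted[5] = erP$ladd  (last char: 'd')
  sorted[6] = ladderP$  (last char: '$')
  sorted[7] = rP$ladde  (last char: 'e')
Last column: Prladd$e
Original string S is at sorted index 6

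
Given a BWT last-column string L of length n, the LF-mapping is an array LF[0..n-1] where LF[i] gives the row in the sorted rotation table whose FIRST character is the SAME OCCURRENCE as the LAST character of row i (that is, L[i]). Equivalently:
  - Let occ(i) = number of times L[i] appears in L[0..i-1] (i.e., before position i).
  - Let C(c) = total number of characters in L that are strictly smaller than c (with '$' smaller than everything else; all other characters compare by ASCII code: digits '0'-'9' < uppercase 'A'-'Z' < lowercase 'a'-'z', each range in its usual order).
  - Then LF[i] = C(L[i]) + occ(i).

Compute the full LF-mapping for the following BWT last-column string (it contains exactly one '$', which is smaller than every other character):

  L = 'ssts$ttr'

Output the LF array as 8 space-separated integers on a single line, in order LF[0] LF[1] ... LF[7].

Char counts: '$':1, 'r':1, 's':3, 't':3
C (first-col start): C('$')=0, C('r')=1, C('s')=2, C('t')=5
L[0]='s': occ=0, LF[0]=C('s')+0=2+0=2
L[1]='s': occ=1, LF[1]=C('s')+1=2+1=3
L[2]='t': occ=0, LF[2]=C('t')+0=5+0=5
L[3]='s': occ=2, LF[3]=C('s')+2=2+2=4
L[4]='$': occ=0, LF[4]=C('$')+0=0+0=0
L[5]='t': occ=1, LF[5]=C('t')+1=5+1=6
L[6]='t': occ=2, LF[6]=C('t')+2=5+2=7
L[7]='r': occ=0, LF[7]=C('r')+0=1+0=1

Answer: 2 3 5 4 0 6 7 1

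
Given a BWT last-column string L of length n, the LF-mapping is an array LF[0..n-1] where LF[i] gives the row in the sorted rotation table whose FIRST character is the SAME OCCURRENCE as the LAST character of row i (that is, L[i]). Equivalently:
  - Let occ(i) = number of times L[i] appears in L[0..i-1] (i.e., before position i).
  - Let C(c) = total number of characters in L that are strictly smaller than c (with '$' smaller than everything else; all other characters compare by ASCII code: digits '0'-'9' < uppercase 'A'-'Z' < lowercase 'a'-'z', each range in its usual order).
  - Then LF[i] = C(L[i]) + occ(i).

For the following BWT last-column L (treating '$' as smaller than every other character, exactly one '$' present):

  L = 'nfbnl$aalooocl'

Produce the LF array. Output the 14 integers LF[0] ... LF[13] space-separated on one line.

Answer: 9 5 3 10 6 0 1 2 7 11 12 13 4 8

Derivation:
Char counts: '$':1, 'a':2, 'b':1, 'c':1, 'f':1, 'l':3, 'n':2, 'o':3
C (first-col start): C('$')=0, C('a')=1, C('b')=3, C('c')=4, C('f')=5, C('l')=6, C('n')=9, C('o')=11
L[0]='n': occ=0, LF[0]=C('n')+0=9+0=9
L[1]='f': occ=0, LF[1]=C('f')+0=5+0=5
L[2]='b': occ=0, LF[2]=C('b')+0=3+0=3
L[3]='n': occ=1, LF[3]=C('n')+1=9+1=10
L[4]='l': occ=0, LF[4]=C('l')+0=6+0=6
L[5]='$': occ=0, LF[5]=C('$')+0=0+0=0
L[6]='a': occ=0, LF[6]=C('a')+0=1+0=1
L[7]='a': occ=1, LF[7]=C('a')+1=1+1=2
L[8]='l': occ=1, LF[8]=C('l')+1=6+1=7
L[9]='o': occ=0, LF[9]=C('o')+0=11+0=11
L[10]='o': occ=1, LF[10]=C('o')+1=11+1=12
L[11]='o': occ=2, LF[11]=C('o')+2=11+2=13
L[12]='c': occ=0, LF[12]=C('c')+0=4+0=4
L[13]='l': occ=2, LF[13]=C('l')+2=6+2=8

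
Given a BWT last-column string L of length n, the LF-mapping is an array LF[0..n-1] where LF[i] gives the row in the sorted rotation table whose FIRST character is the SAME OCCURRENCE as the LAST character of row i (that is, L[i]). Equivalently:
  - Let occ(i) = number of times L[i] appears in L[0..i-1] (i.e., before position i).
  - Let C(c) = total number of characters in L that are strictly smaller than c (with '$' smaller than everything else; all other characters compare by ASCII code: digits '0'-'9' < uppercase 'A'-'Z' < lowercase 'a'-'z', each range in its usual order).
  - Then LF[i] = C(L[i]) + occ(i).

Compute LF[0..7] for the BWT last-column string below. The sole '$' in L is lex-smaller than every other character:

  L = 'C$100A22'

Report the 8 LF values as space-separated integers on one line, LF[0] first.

Answer: 7 0 3 1 2 6 4 5

Derivation:
Char counts: '$':1, '0':2, '1':1, '2':2, 'A':1, 'C':1
C (first-col start): C('$')=0, C('0')=1, C('1')=3, C('2')=4, C('A')=6, C('C')=7
L[0]='C': occ=0, LF[0]=C('C')+0=7+0=7
L[1]='$': occ=0, LF[1]=C('$')+0=0+0=0
L[2]='1': occ=0, LF[2]=C('1')+0=3+0=3
L[3]='0': occ=0, LF[3]=C('0')+0=1+0=1
L[4]='0': occ=1, LF[4]=C('0')+1=1+1=2
L[5]='A': occ=0, LF[5]=C('A')+0=6+0=6
L[6]='2': occ=0, LF[6]=C('2')+0=4+0=4
L[7]='2': occ=1, LF[7]=C('2')+1=4+1=5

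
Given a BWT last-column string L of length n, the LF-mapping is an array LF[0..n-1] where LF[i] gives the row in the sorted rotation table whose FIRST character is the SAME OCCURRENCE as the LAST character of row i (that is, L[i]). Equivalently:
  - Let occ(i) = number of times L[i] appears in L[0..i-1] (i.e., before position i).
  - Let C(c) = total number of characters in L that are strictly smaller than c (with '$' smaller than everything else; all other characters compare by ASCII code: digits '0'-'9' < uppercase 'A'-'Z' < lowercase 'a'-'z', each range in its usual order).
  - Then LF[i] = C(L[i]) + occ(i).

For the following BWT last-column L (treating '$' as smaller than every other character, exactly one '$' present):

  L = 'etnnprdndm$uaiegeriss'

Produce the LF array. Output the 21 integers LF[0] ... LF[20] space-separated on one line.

Char counts: '$':1, 'a':1, 'd':2, 'e':3, 'g':1, 'i':2, 'm':1, 'n':3, 'p':1, 'r':2, 's':2, 't':1, 'u':1
C (first-col start): C('$')=0, C('a')=1, C('d')=2, C('e')=4, C('g')=7, C('i')=8, C('m')=10, C('n')=11, C('p')=14, C('r')=15, C('s')=17, C('t')=19, C('u')=20
L[0]='e': occ=0, LF[0]=C('e')+0=4+0=4
L[1]='t': occ=0, LF[1]=C('t')+0=19+0=19
L[2]='n': occ=0, LF[2]=C('n')+0=11+0=11
L[3]='n': occ=1, LF[3]=C('n')+1=11+1=12
L[4]='p': occ=0, LF[4]=C('p')+0=14+0=14
L[5]='r': occ=0, LF[5]=C('r')+0=15+0=15
L[6]='d': occ=0, LF[6]=C('d')+0=2+0=2
L[7]='n': occ=2, LF[7]=C('n')+2=11+2=13
L[8]='d': occ=1, LF[8]=C('d')+1=2+1=3
L[9]='m': occ=0, LF[9]=C('m')+0=10+0=10
L[10]='$': occ=0, LF[10]=C('$')+0=0+0=0
L[11]='u': occ=0, LF[11]=C('u')+0=20+0=20
L[12]='a': occ=0, LF[12]=C('a')+0=1+0=1
L[13]='i': occ=0, LF[13]=C('i')+0=8+0=8
L[14]='e': occ=1, LF[14]=C('e')+1=4+1=5
L[15]='g': occ=0, LF[15]=C('g')+0=7+0=7
L[16]='e': occ=2, LF[16]=C('e')+2=4+2=6
L[17]='r': occ=1, LF[17]=C('r')+1=15+1=16
L[18]='i': occ=1, LF[18]=C('i')+1=8+1=9
L[19]='s': occ=0, LF[19]=C('s')+0=17+0=17
L[20]='s': occ=1, LF[20]=C('s')+1=17+1=18

Answer: 4 19 11 12 14 15 2 13 3 10 0 20 1 8 5 7 6 16 9 17 18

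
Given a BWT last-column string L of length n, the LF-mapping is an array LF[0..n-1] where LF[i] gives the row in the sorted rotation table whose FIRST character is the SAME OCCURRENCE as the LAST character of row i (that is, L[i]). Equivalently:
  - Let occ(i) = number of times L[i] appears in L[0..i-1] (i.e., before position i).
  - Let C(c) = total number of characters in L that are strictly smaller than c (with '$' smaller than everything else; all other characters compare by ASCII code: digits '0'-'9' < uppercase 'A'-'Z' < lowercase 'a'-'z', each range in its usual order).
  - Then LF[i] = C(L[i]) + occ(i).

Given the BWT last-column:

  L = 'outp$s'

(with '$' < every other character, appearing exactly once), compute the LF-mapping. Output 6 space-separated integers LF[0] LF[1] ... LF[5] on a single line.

Char counts: '$':1, 'o':1, 'p':1, 's':1, 't':1, 'u':1
C (first-col start): C('$')=0, C('o')=1, C('p')=2, C('s')=3, C('t')=4, C('u')=5
L[0]='o': occ=0, LF[0]=C('o')+0=1+0=1
L[1]='u': occ=0, LF[1]=C('u')+0=5+0=5
L[2]='t': occ=0, LF[2]=C('t')+0=4+0=4
L[3]='p': occ=0, LF[3]=C('p')+0=2+0=2
L[4]='$': occ=0, LF[4]=C('$')+0=0+0=0
L[5]='s': occ=0, LF[5]=C('s')+0=3+0=3

Answer: 1 5 4 2 0 3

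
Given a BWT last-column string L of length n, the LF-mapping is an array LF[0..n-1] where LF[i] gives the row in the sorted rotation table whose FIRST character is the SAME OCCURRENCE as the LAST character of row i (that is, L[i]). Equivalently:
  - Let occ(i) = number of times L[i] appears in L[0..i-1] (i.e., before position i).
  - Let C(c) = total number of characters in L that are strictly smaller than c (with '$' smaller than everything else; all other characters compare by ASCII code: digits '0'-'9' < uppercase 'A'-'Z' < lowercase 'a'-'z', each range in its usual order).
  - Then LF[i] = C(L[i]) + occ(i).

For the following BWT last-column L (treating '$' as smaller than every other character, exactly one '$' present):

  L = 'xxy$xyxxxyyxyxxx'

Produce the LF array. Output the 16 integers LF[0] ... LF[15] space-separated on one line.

Answer: 1 2 11 0 3 12 4 5 6 13 14 7 15 8 9 10

Derivation:
Char counts: '$':1, 'x':10, 'y':5
C (first-col start): C('$')=0, C('x')=1, C('y')=11
L[0]='x': occ=0, LF[0]=C('x')+0=1+0=1
L[1]='x': occ=1, LF[1]=C('x')+1=1+1=2
L[2]='y': occ=0, LF[2]=C('y')+0=11+0=11
L[3]='$': occ=0, LF[3]=C('$')+0=0+0=0
L[4]='x': occ=2, LF[4]=C('x')+2=1+2=3
L[5]='y': occ=1, LF[5]=C('y')+1=11+1=12
L[6]='x': occ=3, LF[6]=C('x')+3=1+3=4
L[7]='x': occ=4, LF[7]=C('x')+4=1+4=5
L[8]='x': occ=5, LF[8]=C('x')+5=1+5=6
L[9]='y': occ=2, LF[9]=C('y')+2=11+2=13
L[10]='y': occ=3, LF[10]=C('y')+3=11+3=14
L[11]='x': occ=6, LF[11]=C('x')+6=1+6=7
L[12]='y': occ=4, LF[12]=C('y')+4=11+4=15
L[13]='x': occ=7, LF[13]=C('x')+7=1+7=8
L[14]='x': occ=8, LF[14]=C('x')+8=1+8=9
L[15]='x': occ=9, LF[15]=C('x')+9=1+9=10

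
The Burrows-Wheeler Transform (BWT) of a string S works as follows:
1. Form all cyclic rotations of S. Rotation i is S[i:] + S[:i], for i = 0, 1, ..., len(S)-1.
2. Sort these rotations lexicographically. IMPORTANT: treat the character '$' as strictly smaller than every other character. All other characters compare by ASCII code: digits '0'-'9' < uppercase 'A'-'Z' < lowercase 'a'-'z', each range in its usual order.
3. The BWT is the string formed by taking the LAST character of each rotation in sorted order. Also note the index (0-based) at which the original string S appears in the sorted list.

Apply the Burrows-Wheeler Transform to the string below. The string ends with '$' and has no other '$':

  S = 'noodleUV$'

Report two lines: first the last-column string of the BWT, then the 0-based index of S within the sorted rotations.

Answer: VeUold$on
6

Derivation:
All 9 rotations (rotation i = S[i:]+S[:i]):
  rot[0] = noodleUV$
  rot[1] = oodleUV$n
  rot[2] = odleUV$no
  rot[3] = dleUV$noo
  rot[4] = leUV$nood
  rot[5] = eUV$noodl
  rot[6] = UV$noodle
  rot[7] = V$noodleU
  rot[8] = $noodleUV
Sorted (with $ < everything):
  sorted[0] = $noodleUV  (last char: 'V')
  sorted[1] = UV$noodle  (last char: 'e')
  sorted[2] = V$noodleU  (last char: 'U')
  sorted[3] = dleUV$noo  (last char: 'o')
  sorted[4] = eUV$noodl  (last char: 'l')
  sorted[5] = leUV$nood  (last char: 'd')
  sorted[6] = noodleUV$  (last char: '$')
  sorted[7] = odleUV$no  (last char: 'o')
  sorted[8] = oodleUV$n  (last char: 'n')
Last column: VeUold$on
Original string S is at sorted index 6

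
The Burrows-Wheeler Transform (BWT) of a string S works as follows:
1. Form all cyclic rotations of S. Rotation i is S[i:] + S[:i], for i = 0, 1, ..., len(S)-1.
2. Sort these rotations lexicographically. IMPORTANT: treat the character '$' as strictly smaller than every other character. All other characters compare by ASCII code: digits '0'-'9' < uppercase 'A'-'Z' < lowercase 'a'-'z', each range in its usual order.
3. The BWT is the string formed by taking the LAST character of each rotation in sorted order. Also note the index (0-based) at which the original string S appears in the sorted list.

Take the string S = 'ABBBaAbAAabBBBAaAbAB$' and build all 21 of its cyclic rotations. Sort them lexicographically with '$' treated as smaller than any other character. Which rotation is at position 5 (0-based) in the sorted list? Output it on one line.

All 21 rotations (rotation i = S[i:]+S[:i]):
  rot[0] = ABBBaAbAAabBBBAaAbAB$
  rot[1] = BBBaAbAAabBBBAaAbAB$A
  rot[2] = BBaAbAAabBBBAaAbAB$AB
  rot[3] = BaAbAAabBBBAaAbAB$ABB
  rot[4] = aAbAAabBBBAaAbAB$ABBB
  rot[5] = AbAAabBBBAaAbAB$ABBBa
  rot[6] = bAAabBBBAaAbAB$ABBBaA
  rot[7] = AAabBBBAaAbAB$ABBBaAb
  rot[8] = AabBBBAaAbAB$ABBBaAbA
  rot[9] = abBBBAaAbAB$ABBBaAbAA
  rot[10] = bBBBAaAbAB$ABBBaAbAAa
  rot[11] = BBBAaAbAB$ABBBaAbAAab
  rot[12] = BBAaAbAB$ABBBaAbAAabB
  rot[13] = BAaAbAB$ABBBaAbAAabBB
  rot[14] = AaAbAB$ABBBaAbAAabBBB
  rot[15] = aAbAB$ABBBaAbAAabBBBA
  rot[16] = AbAB$ABBBaAbAAabBBBAa
  rot[17] = bAB$ABBBaAbAAabBBBAaA
  rot[18] = AB$ABBBaAbAAabBBBAaAb
  rot[19] = B$ABBBaAbAAabBBBAaAbA
  rot[20] = $ABBBaAbAAabBBBAaAbAB
Sorted (with $ < everything):
  sorted[0] = $ABBBaAbAAabBBBAaAbAB
  sorted[1] = AAabBBBAaAbAB$ABBBaAb
  sorted[2] = AB$ABBBaAbAAabBBBAaAb
  sorted[3] = ABBBaAbAAabBBBAaAbAB$
  sorted[4] = AaAbAB$ABBBaAbAAabBBB
  sorted[5] = AabBBBAaAbAB$ABBBaAbA
  sorted[6] = AbAAabBBBAaAbAB$ABBBa
  sorted[7] = AbAB$ABBBaAbAAabBBBAa
  sorted[8] = B$ABBBaAbAAabBBBAaAbA
  sorted[9] = BAaAbAB$ABBBaAbAAabBB
  sorted[10] = BBAaAbAB$ABBBaAbAAabB
  sorted[11] = BBBAaAbAB$ABBBaAbAAab
  sorted[12] = BBBaAbAAabBBBAaAbAB$A
  sorted[13] = BBaAbAAabBBBAaAbAB$AB
  sorted[14] = BaAbAAabBBBAaAbAB$ABB
  sorted[15] = aAbAAabBBBAaAbAB$ABBB
  sorted[16] = aAbAB$ABBBaAbAAabBBBA
  sorted[17] = abBBBAaAbAB$ABBBaAbAA
  sorted[18] = bAAabBBBAaAbAB$ABBBaA
  sorted[19] = bAB$ABBBaAbAAabBBBAaA
  sorted[20] = bBBBAaAbAB$ABBBaAbAAa
sorted[5] = AabBBBAaAbAB$ABBBaAbA

Answer: AabBBBAaAbAB$ABBBaAbA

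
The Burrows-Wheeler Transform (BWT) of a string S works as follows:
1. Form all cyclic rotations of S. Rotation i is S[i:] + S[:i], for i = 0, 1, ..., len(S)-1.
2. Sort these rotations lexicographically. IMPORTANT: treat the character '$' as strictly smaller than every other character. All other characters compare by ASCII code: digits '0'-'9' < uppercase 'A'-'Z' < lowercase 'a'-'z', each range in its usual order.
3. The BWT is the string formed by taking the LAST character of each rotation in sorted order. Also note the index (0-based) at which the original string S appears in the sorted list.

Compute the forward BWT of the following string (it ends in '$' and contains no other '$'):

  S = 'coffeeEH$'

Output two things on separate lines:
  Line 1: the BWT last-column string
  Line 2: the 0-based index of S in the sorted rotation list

All 9 rotations (rotation i = S[i:]+S[:i]):
  rot[0] = coffeeEH$
  rot[1] = offeeEH$c
  rot[2] = ffeeEH$co
  rot[3] = feeEH$cof
  rot[4] = eeEH$coff
  rot[5] = eEH$coffe
  rot[6] = EH$coffee
  rot[7] = H$coffeeE
  rot[8] = $coffeeEH
Sorted (with $ < everything):
  sorted[0] = $coffeeEH  (last char: 'H')
  sorted[1] = EH$coffee  (last char: 'e')
  sorted[2] = H$coffeeE  (last char: 'E')
  sorted[3] = coffeeEH$  (last char: '$')
  sorted[4] = eEH$coffe  (last char: 'e')
  sorted[5] = eeEH$coff  (last char: 'f')
  sorted[6] = feeEH$cof  (last char: 'f')
  sorted[7] = ffeeEH$co  (last char: 'o')
  sorted[8] = offeeEH$c  (last char: 'c')
Last column: HeE$effoc
Original string S is at sorted index 3

Answer: HeE$effoc
3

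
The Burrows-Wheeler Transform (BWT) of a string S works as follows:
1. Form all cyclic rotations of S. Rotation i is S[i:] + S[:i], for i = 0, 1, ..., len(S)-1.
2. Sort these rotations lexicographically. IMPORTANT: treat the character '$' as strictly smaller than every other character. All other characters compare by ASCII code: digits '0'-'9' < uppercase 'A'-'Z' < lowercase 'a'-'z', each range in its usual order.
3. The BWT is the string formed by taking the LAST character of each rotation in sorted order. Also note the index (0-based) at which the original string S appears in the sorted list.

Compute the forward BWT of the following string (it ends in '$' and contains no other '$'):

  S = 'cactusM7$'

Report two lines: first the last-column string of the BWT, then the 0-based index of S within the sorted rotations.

All 9 rotations (rotation i = S[i:]+S[:i]):
  rot[0] = cactusM7$
  rot[1] = actusM7$c
  rot[2] = ctusM7$ca
  rot[3] = tusM7$cac
  rot[4] = usM7$cact
  rot[5] = sM7$cactu
  rot[6] = M7$cactus
  rot[7] = 7$cactusM
  rot[8] = $cactusM7
Sorted (with $ < everything):
  sorted[0] = $cactusM7  (last char: '7')
  sorted[1] = 7$cactusM  (last char: 'M')
  sorted[2] = M7$cactus  (last char: 's')
  sorted[3] = actusM7$c  (last char: 'c')
  sorted[4] = cactusM7$  (last char: '$')
  sorted[5] = ctusM7$ca  (last char: 'a')
  sorted[6] = sM7$cactu  (last char: 'u')
  sorted[7] = tusM7$cac  (last char: 'c')
  sorted[8] = usM7$cact  (last char: 't')
Last column: 7Msc$auct
Original string S is at sorted index 4

Answer: 7Msc$auct
4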